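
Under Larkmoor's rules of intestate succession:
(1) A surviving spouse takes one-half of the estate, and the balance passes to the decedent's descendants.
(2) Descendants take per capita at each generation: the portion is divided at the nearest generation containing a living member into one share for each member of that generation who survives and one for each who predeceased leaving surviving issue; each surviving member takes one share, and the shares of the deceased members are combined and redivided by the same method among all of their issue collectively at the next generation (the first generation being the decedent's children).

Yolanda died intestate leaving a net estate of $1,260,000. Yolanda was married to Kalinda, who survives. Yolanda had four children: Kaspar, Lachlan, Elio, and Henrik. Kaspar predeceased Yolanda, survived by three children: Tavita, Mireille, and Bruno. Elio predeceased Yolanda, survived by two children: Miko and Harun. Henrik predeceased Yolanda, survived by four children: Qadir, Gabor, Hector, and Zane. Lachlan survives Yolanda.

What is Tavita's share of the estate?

Tavita receives $52,500.

Kalinda takes one-half of $1,260,000 = $630,000. The remaining $630,000 passes to the descendants.
The descendants' portion ($630,000) is divided at the children's generation into 4 shares of $157,500. Lachlan takes $157,500. The 3 shares of the deceased (Kaspar, Elio, and Henrik) are combined into a pool of $472,500.
That pool ($472,500) is divided at the grandchildren's generation equally among Tavita, Mireille, Bruno, Miko, Harun, Qadir, Gabor, Hector, and Zane: $52,500 each.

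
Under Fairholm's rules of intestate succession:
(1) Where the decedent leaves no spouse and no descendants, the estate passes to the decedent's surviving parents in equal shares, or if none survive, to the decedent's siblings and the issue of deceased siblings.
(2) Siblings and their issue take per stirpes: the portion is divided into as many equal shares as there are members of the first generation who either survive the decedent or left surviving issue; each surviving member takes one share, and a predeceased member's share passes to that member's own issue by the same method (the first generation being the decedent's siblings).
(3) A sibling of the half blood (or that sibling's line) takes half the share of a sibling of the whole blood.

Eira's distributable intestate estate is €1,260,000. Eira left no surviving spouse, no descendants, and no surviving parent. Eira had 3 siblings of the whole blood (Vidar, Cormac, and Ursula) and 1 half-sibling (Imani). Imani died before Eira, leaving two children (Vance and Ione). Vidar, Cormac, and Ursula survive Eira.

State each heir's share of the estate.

The entire €1,260,000 passes to the siblings and their issue.
Counting each half-blood sibling's line as half a unit, there are 7/2 units in €1,260,000, so one unit is €360,000. Whole-blood lines (Vidar, Cormac, and Ursula) take €360,000 each; half-blood lines (Imani) take €180,000 each.
Imani's share (€180,000) is divided into 2 shares of €90,000: Vance and Ione each take €90,000.

Vidar: €360,000; Cormac: €360,000; Vance: €90,000; Ione: €90,000; Ursula: €360,000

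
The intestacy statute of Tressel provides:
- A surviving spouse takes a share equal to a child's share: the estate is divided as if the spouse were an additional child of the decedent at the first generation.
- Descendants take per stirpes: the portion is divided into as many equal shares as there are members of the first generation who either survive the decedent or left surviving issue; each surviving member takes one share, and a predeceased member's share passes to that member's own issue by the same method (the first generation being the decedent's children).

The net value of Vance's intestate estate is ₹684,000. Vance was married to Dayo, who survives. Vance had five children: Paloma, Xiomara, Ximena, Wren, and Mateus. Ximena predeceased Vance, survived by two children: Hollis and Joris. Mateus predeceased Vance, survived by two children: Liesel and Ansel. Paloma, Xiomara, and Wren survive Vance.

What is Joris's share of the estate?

Joris receives ₹57,000.

The spouse counts as an additional share at the children's level, so there are 6 primary shares of ₹114,000. Dayo takes one such share (₹114,000).
The children's combined portion (₹570,000) is divided into 5 shares of ₹114,000: Paloma, Xiomara, and Wren each take ₹114,000; Ximena's ₹114,000 share passes to Ximena's issue; Mateus's ₹114,000 share passes to Mateus's issue.
Ximena's share (₹114,000) is divided into 2 shares of ₹57,000: Hollis and Joris each take ₹57,000.
Mateus's share (₹114,000) is divided into 2 shares of ₹57,000: Liesel and Ansel each take ₹57,000.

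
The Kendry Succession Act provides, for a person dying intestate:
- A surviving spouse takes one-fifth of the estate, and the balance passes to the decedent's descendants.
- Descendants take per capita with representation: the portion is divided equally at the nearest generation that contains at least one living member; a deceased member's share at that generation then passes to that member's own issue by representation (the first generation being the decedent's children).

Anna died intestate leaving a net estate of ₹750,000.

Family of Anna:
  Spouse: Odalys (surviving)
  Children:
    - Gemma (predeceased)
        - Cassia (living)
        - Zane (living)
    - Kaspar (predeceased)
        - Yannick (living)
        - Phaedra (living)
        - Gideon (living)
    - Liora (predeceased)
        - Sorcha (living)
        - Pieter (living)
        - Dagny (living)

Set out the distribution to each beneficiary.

Odalys takes one-fifth of ₹750,000 = ₹150,000. The remaining ₹600,000 passes to the descendants.
No child survives, so the initial division is made at the grandchildren's generation.
The descendants' portion (₹600,000) is divided into 8 shares of ₹75,000: Cassia, Zane, Yannick, Phaedra, Gideon, Sorcha, Pieter, and Dagny each take ₹75,000.

Odalys: ₹150,000; Cassia: ₹75,000; Zane: ₹75,000; Yannick: ₹75,000; Phaedra: ₹75,000; Gideon: ₹75,000; Sorcha: ₹75,000; Pieter: ₹75,000; Dagny: ₹75,000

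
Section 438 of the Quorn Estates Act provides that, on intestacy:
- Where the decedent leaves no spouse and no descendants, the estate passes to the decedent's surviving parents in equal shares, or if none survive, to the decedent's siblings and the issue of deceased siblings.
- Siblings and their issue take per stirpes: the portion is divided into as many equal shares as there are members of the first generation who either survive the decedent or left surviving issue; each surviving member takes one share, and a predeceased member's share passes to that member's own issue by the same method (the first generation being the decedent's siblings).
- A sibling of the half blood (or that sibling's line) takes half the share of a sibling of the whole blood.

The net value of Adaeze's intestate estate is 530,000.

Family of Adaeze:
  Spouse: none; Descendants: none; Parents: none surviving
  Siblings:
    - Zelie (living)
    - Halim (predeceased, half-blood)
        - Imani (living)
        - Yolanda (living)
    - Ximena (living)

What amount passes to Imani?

The entire 530,000 passes to the siblings and their issue.
Counting each half-blood sibling's line as half a unit, there are 5/2 units in 530,000, so one unit is 212,000. Whole-blood lines (Zelie and Ximena) take 212,000 each; half-blood lines (Halim) take 106,000 each.
Halim's share (106,000) is divided into 2 shares of 53,000: Imani and Yolanda each take 53,000.

Imani receives 53,000.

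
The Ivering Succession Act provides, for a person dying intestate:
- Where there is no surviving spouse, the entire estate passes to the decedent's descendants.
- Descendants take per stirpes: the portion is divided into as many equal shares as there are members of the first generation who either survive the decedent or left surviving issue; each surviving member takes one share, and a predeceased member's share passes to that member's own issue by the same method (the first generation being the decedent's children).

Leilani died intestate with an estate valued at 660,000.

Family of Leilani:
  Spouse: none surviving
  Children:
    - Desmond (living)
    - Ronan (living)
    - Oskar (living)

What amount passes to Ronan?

The entire 660,000 passes to the descendants.
That amount (660,000) is divided into 3 shares of 220,000: Desmond, Ronan, and Oskar each take 220,000.

Ronan receives 220,000.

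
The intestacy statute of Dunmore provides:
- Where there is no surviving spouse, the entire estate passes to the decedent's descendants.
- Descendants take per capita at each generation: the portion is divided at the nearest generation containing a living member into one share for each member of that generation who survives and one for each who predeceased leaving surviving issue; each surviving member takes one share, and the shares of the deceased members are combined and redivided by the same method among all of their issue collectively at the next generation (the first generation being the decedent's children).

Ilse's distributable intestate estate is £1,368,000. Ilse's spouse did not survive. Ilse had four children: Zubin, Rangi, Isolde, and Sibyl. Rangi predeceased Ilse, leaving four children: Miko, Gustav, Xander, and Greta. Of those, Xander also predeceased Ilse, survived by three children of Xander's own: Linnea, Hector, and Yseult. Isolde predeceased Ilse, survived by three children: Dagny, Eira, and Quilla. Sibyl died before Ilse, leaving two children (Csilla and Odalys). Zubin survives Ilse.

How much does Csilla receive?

The entire £1,368,000 passes to the descendants.
That amount (£1,368,000) is divided at the children's generation into 4 shares of £342,000. Zubin takes £342,000. The 3 shares of the deceased (Rangi, Isolde, and Sibyl) are combined into a pool of £1,026,000.
That pool (£1,026,000) is divided at the grandchildren's generation into 9 shares of £114,000. Miko, Gustav, Greta, Dagny, Eira, Quilla, Csilla, and Odalys each take £114,000. The remaining share for the deceased Xander (£114,000) is carried to the next generation.
That pool (£114,000) is divided at the great-grandchildren's generation equally among Linnea, Hector, and Yseult: £38,000 each.

Csilla receives £114,000.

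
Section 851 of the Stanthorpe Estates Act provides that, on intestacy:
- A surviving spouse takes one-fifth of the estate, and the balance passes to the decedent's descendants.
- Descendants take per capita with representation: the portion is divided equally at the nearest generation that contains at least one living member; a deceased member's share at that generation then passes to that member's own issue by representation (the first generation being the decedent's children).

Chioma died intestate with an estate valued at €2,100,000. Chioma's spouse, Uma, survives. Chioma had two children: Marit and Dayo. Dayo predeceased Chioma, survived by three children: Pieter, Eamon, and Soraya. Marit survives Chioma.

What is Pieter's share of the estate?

Uma takes one-fifth of €2,100,000 = €420,000. The remaining €1,680,000 passes to the descendants.
The descendants' portion (€1,680,000) is divided into 2 shares of €840,000: Marit takes €840,000; Dayo's €840,000 share passes to Dayo's issue.
Dayo's share (€840,000) is divided into 3 shares of €280,000: Pieter, Eamon, and Soraya each take €280,000.

Pieter receives €280,000.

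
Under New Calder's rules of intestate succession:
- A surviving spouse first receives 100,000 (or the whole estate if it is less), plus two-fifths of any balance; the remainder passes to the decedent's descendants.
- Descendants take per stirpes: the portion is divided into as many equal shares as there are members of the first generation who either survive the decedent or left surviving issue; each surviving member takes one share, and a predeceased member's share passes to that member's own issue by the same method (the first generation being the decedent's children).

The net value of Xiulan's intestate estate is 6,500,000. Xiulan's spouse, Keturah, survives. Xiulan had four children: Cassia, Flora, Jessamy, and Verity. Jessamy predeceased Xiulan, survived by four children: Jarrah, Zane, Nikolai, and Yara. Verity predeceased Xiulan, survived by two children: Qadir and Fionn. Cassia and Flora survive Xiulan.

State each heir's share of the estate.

Keturah first takes 100,000, leaving a balance of 6,400,000. Keturah then takes two-fifths of the balance (2,560,000), for a total of 2,660,000. The remaining 3,840,000 passes to the descendants.
The descendants' portion (3,840,000) is divided into 4 shares of 960,000: Cassia and Flora each take 960,000; Jessamy's 960,000 share passes to Jessamy's issue; Verity's 960,000 share passes to Verity's issue.
Jessamy's share (960,000) is divided into 4 shares of 240,000: Jarrah, Zane, Nikolai, and Yara each take 240,000.
Verity's share (960,000) is divided into 2 shares of 480,000: Qadir and Fionn each take 480,000.

Keturah: 2,660,000; Cassia: 960,000; Flora: 960,000; Jarrah: 240,000; Zane: 240,000; Nikolai: 240,000; Yara: 240,000; Qadir: 480,000; Fionn: 480,000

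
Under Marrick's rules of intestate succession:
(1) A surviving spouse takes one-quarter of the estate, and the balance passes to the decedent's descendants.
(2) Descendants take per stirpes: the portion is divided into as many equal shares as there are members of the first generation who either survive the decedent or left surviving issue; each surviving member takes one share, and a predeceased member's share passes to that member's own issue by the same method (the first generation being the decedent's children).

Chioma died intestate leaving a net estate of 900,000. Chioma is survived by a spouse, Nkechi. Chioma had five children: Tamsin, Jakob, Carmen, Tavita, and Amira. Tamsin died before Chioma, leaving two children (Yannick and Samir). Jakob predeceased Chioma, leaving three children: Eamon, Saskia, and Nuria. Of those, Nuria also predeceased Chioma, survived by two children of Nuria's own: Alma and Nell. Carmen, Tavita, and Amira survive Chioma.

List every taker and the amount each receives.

Nkechi takes one-quarter of 900,000 = 225,000. The remaining 675,000 passes to the descendants.
The descendants' portion (675,000) is divided into 5 shares of 135,000: Carmen, Tavita, and Amira each take 135,000; Tamsin's 135,000 share passes to Tamsin's issue; Jakob's 135,000 share passes to Jakob's issue.
Tamsin's share (135,000) is divided into 2 shares of 67,500: Yannick and Samir each take 67,500.
Jakob's share (135,000) is divided into 3 shares of 45,000: Eamon and Saskia each take 45,000; Nuria's 45,000 share passes to Nuria's issue.
Nuria's share (45,000) is divided into 2 shares of 22,500: Alma and Nell each take 22,500.

Nkechi: 225,000; Yannick: 67,500; Samir: 67,500; Eamon: 45,000; Saskia: 45,000; Alma: 22,500; Nell: 22,500; Carmen: 135,000; Tavita: 135,000; Amira: 135,000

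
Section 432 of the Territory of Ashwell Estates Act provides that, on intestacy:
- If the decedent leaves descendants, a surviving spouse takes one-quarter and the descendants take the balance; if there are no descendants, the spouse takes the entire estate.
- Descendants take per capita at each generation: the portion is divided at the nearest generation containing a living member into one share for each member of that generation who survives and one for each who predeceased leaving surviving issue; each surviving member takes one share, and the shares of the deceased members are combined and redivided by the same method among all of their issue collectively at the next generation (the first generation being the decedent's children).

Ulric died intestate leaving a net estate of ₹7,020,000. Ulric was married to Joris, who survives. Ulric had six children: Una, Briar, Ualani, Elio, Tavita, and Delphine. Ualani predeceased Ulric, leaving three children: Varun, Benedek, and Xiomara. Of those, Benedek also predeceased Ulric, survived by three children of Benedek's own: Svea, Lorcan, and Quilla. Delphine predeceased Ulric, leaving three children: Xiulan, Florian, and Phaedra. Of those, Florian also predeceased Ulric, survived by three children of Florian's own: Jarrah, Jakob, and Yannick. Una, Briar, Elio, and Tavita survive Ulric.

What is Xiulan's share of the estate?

Xiulan receives ₹292,500.

Joris takes one-quarter of ₹7,020,000 = ₹1,755,000. The remaining ₹5,265,000 passes to the descendants.
The descendants' portion (₹5,265,000) is divided at the children's generation into 6 shares of ₹877,500. Una, Briar, Elio, and Tavita each take ₹877,500. The 2 shares of the deceased (Ualani and Delphine) are combined into a pool of ₹1,755,000.
That pool (₹1,755,000) is divided at the grandchildren's generation into 6 shares of ₹292,500. Varun, Xiomara, Xiulan, and Phaedra each take ₹292,500. The 2 shares of the deceased (Benedek and Florian) are combined into a pool of ₹585,000.
That pool (₹585,000) is divided at the great-grandchildren's generation equally among Svea, Lorcan, Quilla, Jarrah, Jakob, and Yannick: ₹97,500 each.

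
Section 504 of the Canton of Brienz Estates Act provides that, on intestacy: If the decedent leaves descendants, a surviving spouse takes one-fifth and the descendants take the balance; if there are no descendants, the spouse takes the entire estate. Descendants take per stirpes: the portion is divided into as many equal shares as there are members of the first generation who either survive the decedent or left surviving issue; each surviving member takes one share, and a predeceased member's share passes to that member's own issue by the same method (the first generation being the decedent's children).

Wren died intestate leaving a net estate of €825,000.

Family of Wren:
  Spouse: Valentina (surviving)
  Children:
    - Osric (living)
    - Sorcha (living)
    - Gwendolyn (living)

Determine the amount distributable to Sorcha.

Sorcha receives €220,000.

Valentina takes one-fifth of €825,000 = €165,000. The remaining €660,000 passes to the descendants.
The descendants' portion (€660,000) is divided into 3 shares of €220,000: Osric, Sorcha, and Gwendolyn each take €220,000.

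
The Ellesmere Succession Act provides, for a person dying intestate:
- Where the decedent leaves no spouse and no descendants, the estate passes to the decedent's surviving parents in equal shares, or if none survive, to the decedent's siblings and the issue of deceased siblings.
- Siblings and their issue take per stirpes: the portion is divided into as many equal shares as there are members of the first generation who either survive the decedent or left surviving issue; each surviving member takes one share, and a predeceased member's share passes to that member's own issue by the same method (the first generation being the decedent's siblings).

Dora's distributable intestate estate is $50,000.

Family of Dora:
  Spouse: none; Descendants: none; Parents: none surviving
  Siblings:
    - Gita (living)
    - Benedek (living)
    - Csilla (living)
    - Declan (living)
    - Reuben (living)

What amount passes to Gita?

The entire $50,000 passes to the siblings and their issue.
That amount ($50,000) is divided into 5 shares of $10,000: Gita, Benedek, Csilla, Declan, and Reuben each take $10,000.

Gita receives $10,000.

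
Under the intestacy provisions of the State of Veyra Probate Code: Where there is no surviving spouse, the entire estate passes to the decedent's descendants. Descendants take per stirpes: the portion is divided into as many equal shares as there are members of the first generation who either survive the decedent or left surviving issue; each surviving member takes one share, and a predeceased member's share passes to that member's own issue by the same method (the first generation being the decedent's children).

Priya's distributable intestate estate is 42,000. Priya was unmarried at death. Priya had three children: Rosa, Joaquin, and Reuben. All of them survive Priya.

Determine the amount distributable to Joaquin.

The entire 42,000 passes to the descendants.
That amount (42,000) is divided into 3 shares of 14,000: Rosa, Joaquin, and Reuben each take 14,000.

Joaquin receives 14,000.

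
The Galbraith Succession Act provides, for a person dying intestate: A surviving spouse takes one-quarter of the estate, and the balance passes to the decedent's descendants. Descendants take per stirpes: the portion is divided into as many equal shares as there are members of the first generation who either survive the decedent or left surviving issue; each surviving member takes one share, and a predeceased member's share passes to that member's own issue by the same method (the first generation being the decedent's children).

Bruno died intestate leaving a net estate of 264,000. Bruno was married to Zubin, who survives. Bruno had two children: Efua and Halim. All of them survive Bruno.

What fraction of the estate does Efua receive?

Zubin takes one-quarter of 264,000 = 66,000. The remaining 198,000 passes to the descendants.
The descendants' portion (198,000) is divided into 2 shares of 99,000: Efua and Halim each take 99,000.

Efua receives 3/8 of the estate.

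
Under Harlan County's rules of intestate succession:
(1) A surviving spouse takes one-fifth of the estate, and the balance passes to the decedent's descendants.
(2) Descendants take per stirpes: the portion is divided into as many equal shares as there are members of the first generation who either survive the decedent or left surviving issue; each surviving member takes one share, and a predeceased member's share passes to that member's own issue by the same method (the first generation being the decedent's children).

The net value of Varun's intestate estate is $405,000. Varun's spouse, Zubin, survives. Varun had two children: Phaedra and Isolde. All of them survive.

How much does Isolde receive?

Isolde receives $162,000.

Zubin takes one-fifth of $405,000 = $81,000. The remaining $324,000 passes to the descendants.
The descendants' portion ($324,000) is divided into 2 shares of $162,000: Phaedra and Isolde each take $162,000.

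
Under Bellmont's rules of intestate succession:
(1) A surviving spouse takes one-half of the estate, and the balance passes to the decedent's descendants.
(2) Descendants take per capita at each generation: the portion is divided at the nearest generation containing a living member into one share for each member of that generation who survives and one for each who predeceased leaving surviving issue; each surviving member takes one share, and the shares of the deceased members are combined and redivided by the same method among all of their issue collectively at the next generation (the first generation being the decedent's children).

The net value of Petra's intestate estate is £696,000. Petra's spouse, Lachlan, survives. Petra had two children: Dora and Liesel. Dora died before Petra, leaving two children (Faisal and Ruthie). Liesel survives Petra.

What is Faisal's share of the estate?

Lachlan takes one-half of £696,000 = £348,000. The remaining £348,000 passes to the descendants.
The descendants' portion (£348,000) is divided at the children's generation into 2 shares of £174,000. Liesel takes £174,000. The remaining share for the deceased Dora (£174,000) is carried to the next generation.
That pool (£174,000) is divided at the grandchildren's generation equally among Faisal and Ruthie: £87,000 each.

Faisal receives £87,000.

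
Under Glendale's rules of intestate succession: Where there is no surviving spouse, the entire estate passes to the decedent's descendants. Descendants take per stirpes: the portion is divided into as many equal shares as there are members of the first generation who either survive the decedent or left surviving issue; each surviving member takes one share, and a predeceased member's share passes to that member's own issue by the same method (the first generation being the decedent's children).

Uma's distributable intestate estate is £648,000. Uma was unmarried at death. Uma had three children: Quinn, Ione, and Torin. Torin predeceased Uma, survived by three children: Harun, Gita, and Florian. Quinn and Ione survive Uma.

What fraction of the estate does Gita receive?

The entire £648,000 passes to the descendants.
That amount (£648,000) is divided into 3 shares of £216,000: Quinn and Ione each take £216,000; Torin's £216,000 share passes to Torin's issue.
Torin's share (£216,000) is divided into 3 shares of £72,000: Harun, Gita, and Florian each take £72,000.

Gita receives 1/9 of the estate.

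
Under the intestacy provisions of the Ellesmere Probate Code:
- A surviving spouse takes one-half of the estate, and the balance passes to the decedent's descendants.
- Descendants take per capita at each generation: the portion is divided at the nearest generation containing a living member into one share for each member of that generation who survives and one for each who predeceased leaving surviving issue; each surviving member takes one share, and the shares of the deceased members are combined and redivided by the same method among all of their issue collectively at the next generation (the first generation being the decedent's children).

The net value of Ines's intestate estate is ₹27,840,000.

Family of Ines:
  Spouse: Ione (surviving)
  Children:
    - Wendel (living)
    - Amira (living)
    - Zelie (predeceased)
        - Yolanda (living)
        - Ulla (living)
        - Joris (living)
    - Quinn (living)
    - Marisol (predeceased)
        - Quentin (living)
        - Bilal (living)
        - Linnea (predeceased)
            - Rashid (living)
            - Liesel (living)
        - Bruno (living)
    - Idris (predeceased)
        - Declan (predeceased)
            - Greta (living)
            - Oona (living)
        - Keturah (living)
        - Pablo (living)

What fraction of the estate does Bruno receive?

Ione takes one-half of ₹27,840,000 = ₹13,920,000. The remaining ₹13,920,000 passes to the descendants.
The descendants' portion (₹13,920,000) is divided at the children's generation into 6 shares of ₹2,320,000. Wendel, Amira, and Quinn each take ₹2,320,000. The 3 shares of the deceased (Zelie, Marisol, and Idris) are combined into a pool of ₹6,960,000.
That pool (₹6,960,000) is divided at the grandchildren's generation into 10 shares of ₹696,000. Yolanda, Ulla, Joris, Quentin, Bilal, Bruno, Keturah, and Pablo each take ₹696,000. The 2 shares of the deceased (Linnea and Declan) are combined into a pool of ₹1,392,000.
That pool (₹1,392,000) is divided at the great-grandchildren's generation equally among Rashid, Liesel, Greta, and Oona: ₹348,000 each.

Bruno receives 1/40 of the estate.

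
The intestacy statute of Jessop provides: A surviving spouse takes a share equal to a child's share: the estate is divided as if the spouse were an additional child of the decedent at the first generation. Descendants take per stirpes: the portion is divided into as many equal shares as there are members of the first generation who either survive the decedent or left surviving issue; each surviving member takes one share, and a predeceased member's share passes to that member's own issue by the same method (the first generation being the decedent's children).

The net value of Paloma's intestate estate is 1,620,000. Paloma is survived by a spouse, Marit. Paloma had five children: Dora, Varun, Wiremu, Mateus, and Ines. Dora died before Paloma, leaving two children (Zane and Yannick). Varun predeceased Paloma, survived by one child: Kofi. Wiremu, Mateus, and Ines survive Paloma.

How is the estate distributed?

The spouse counts as an additional share at the children's level, so there are 6 primary shares of 270,000. Marit takes one such share (270,000).
The children's combined portion (1,350,000) is divided into 5 shares of 270,000: Wiremu, Mateus, and Ines each take 270,000; Dora's 270,000 share passes to Dora's issue; Varun's 270,000 share passes to Varun's issue.
Dora's share (270,000) is divided into 2 shares of 135,000: Zane and Yannick each take 135,000.
Varun's share (270,000) passes entirely to Kofi.

Marit: 270,000; Zane: 135,000; Yannick: 135,000; Kofi: 270,000; Wiremu: 270,000; Mateus: 270,000; Ines: 270,000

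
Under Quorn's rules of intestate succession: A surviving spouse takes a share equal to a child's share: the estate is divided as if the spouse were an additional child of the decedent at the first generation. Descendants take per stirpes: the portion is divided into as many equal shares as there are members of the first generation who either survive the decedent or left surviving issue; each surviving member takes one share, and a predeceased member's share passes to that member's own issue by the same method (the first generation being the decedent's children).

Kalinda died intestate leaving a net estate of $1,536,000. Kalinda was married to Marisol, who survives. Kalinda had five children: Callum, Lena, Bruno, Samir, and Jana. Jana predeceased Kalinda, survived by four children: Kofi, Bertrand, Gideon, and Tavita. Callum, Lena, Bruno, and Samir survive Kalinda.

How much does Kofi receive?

Kofi receives $64,000.

The spouse counts as an additional share at the children's level, so there are 6 primary shares of $256,000. Marisol takes one such share ($256,000).
The children's combined portion ($1,280,000) is divided into 5 shares of $256,000: Callum, Lena, Bruno, and Samir each take $256,000; Jana's $256,000 share passes to Jana's issue.
Jana's share ($256,000) is divided into 4 shares of $64,000: Kofi, Bertrand, Gideon, and Tavita each take $64,000.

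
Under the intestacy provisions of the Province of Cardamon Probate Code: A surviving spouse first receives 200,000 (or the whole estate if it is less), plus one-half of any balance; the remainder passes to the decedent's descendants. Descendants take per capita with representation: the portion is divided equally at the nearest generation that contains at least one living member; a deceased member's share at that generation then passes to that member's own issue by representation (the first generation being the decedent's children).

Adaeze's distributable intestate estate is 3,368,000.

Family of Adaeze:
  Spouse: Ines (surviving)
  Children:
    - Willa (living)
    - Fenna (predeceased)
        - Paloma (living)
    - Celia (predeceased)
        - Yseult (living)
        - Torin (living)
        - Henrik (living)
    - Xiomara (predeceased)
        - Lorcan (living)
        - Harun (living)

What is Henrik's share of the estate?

Henrik receives 132,000.

Ines first takes 200,000, leaving a balance of 3,168,000. Ines then takes one-half of the balance (1,584,000), for a total of 1,784,000. The remaining 1,584,000 passes to the descendants.
The descendants' portion (1,584,000) is divided into 4 shares of 396,000: Willa takes 396,000; Fenna's 396,000 share passes to Fenna's issue; Celia's 396,000 share passes to Celia's issue; Xiomara's 396,000 share passes to Xiomara's issue.
Fenna's share (396,000) passes entirely to Paloma.
Celia's share (396,000) is divided into 3 shares of 132,000: Yseult, Torin, and Henrik each take 132,000.
Xiomara's share (396,000) is divided into 2 shares of 198,000: Lorcan and Harun each take 198,000.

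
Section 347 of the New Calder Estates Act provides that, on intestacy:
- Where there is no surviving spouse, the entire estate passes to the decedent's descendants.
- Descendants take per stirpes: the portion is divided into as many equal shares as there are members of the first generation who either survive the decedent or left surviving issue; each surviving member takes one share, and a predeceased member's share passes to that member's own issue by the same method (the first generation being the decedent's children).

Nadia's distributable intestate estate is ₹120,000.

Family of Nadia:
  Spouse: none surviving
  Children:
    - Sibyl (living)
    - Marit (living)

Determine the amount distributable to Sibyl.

The entire ₹120,000 passes to the descendants.
That amount (₹120,000) is divided into 2 shares of ₹60,000: Sibyl and Marit each take ₹60,000.

Sibyl receives ₹60,000.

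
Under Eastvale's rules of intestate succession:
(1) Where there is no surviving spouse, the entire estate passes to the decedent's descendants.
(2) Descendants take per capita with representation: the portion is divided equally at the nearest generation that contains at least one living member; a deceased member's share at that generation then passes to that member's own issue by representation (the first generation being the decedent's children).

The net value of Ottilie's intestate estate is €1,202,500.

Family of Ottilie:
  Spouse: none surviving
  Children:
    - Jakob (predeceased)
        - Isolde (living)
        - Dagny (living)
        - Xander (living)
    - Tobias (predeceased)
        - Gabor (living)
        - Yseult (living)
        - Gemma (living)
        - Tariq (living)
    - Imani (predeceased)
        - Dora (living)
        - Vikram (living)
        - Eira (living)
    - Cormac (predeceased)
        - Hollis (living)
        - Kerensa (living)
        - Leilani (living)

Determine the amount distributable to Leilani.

Leilani receives €92,500.

The entire €1,202,500 passes to the descendants.
No child survives, so the initial division is made at the grandchildren's generation.
That amount (€1,202,500) is divided into 13 shares of €92,500: Isolde, Dagny, Xander, Gabor, Yseult, Gemma, Tariq, Dora, Vikram, Eira, Hollis, Kerensa, and Leilani each take €92,500.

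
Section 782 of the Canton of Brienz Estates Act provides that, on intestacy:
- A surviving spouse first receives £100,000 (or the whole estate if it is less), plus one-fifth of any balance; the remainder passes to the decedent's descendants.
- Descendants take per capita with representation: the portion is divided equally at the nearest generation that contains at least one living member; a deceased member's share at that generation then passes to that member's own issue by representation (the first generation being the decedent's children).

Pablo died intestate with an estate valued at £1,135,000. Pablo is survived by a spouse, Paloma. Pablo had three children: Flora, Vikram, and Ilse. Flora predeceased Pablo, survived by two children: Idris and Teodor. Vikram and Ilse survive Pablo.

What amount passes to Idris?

Idris receives £138,000.

Paloma first takes £100,000, leaving a balance of £1,035,000. Paloma then takes one-fifth of the balance (£207,000), for a total of £307,000. The remaining £828,000 passes to the descendants.
The descendants' portion (£828,000) is divided into 3 shares of £276,000: Vikram and Ilse each take £276,000; Flora's £276,000 share passes to Flora's issue.
Flora's share (£276,000) is divided into 2 shares of £138,000: Idris and Teodor each take £138,000.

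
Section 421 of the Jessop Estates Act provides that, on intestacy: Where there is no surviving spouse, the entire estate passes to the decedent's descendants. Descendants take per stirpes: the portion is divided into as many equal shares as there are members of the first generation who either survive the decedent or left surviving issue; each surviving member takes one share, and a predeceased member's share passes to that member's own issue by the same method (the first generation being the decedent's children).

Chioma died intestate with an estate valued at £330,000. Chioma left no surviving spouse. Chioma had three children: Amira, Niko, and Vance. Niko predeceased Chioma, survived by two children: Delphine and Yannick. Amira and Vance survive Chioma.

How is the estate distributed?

The entire £330,000 passes to the descendants.
That amount (£330,000) is divided into 3 shares of £110,000: Amira and Vance each take £110,000; Niko's £110,000 share passes to Niko's issue.
Niko's share (£110,000) is divided into 2 shares of £55,000: Delphine and Yannick each take £55,000.

Amira: £110,000; Delphine: £55,000; Yannick: £55,000; Vance: £110,000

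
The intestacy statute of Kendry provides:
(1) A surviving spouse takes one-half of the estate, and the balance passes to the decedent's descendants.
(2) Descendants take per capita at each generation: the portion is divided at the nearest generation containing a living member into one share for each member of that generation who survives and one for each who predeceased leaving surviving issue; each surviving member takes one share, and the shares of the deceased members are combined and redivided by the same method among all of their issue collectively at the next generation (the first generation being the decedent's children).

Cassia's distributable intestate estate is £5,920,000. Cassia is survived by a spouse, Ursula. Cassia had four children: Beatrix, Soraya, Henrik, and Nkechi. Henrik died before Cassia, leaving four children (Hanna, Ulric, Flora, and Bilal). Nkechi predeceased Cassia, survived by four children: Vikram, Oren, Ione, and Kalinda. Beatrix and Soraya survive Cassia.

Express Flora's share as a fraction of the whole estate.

Ursula takes one-half of £5,920,000 = £2,960,000. The remaining £2,960,000 passes to the descendants.
The descendants' portion (£2,960,000) is divided at the children's generation into 4 shares of £740,000. Beatrix and Soraya each take £740,000. The 2 shares of the deceased (Henrik and Nkechi) are combined into a pool of £1,480,000.
That pool (£1,480,000) is divided at the grandchildren's generation equally among Hanna, Ulric, Flora, Bilal, Vikram, Oren, Ione, and Kalinda: £185,000 each.

Flora receives 1/32 of the estate.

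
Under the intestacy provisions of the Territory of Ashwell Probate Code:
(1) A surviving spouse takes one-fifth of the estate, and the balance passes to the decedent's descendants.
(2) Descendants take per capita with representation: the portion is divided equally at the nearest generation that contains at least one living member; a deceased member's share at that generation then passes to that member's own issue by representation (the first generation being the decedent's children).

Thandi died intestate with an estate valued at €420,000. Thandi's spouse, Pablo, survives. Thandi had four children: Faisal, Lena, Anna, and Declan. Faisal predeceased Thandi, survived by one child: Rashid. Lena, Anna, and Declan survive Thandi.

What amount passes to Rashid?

Pablo takes one-fifth of €420,000 = €84,000. The remaining €336,000 passes to the descendants.
The descendants' portion (€336,000) is divided into 4 shares of €84,000: Lena, Anna, and Declan each take €84,000; Faisal's €84,000 share passes to Faisal's issue.
Faisal's share (€84,000) passes entirely to Rashid.

Rashid receives €84,000.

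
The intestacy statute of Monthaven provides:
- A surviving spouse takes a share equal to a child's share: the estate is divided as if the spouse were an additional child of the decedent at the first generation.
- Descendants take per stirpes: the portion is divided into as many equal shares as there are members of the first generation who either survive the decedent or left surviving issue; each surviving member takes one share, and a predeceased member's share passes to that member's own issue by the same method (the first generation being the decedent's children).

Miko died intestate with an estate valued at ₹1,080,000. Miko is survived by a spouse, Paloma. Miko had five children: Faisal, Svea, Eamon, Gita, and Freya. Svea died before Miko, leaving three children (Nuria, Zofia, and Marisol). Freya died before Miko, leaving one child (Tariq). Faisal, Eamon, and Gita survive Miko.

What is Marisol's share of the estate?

Marisol receives ₹60,000.

The spouse counts as an additional share at the children's level, so there are 6 primary shares of ₹180,000. Paloma takes one such share (₹180,000).
The children's combined portion (₹900,000) is divided into 5 shares of ₹180,000: Faisal, Eamon, and Gita each take ₹180,000; Svea's ₹180,000 share passes to Svea's issue; Freya's ₹180,000 share passes to Freya's issue.
Svea's share (₹180,000) is divided into 3 shares of ₹60,000: Nuria, Zofia, and Marisol each take ₹60,000.
Freya's share (₹180,000) passes entirely to Tariq.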